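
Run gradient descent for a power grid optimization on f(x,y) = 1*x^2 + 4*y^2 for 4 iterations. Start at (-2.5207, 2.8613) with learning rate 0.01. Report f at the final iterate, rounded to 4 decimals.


Gradient descent on f(x,y) = 1*x^2 + 4*y^2.
Starting point: (-2.5207, 2.8613), alpha = 0.01
Step 1: grad_x = 2*1*-2.5207 = -5.0414, grad_y = 2*4*2.8613 = 22.8904
  x_1 = -2.5207 - 0.01*-5.0414 = -2.4703
  y_1 = 2.8613 - 0.01*22.8904 = 2.6324
Step 2: grad_x = 2*1*-2.4703 = -4.9406, grad_y = 2*4*2.6324 = 21.0592
  x_2 = -2.4703 - 0.01*-4.9406 = -2.4209
  y_2 = 2.6324 - 0.01*21.0592 = 2.4218
Step 3: grad_x = 2*1*-2.4209 = -4.8418, grad_y = 2*4*2.4218 = 19.3744
  x_3 = -2.4209 - 0.01*-4.8418 = -2.3725
  y_3 = 2.4218 - 0.01*19.3744 = 2.2281
Step 4: grad_x = 2*1*-2.3725 = -4.7449, grad_y = 2*4*2.2281 = 17.8245
  x_4 = -2.3725 - 0.01*-4.7449 = -2.325
  y_4 = 2.2281 - 0.01*17.8245 = 2.0498
f(-2.325, 2.0498) = 1*(-2.325)^2 + 4*2.0498^2 = 22.2127


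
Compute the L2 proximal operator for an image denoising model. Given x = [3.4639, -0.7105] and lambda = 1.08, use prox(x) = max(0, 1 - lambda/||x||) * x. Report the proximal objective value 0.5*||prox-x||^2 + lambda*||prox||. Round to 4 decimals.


Step 1: Compute ||x||.
||x|| = 3.536
Step 2: Compute scaling factor.
scale = max(0, 1 - 1.08/3.536) = 0.6946
Step 3: prox(x) = [2.4059, -0.4935]
||prox(x)|| = 2.456
Step 4: Proximal objective.
0.5*||prox-x||^2 = 0.5832
lambda*||prox|| = 2.6525
Total = 3.2357


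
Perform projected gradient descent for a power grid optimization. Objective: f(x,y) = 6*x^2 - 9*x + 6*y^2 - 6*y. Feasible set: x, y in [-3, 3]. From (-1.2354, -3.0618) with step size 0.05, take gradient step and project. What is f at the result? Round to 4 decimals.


Step 1: Compute gradient at (-1.2354, -3.0618).
grad_x = 2*6*-1.2354 - 9 = -23.8248
grad_y = 2*6*-3.0618 - 6 = -42.7416
Step 2: Gradient step.
x_raw = -1.2354 - 0.05*-23.8248 = -0.0442
y_raw = -3.0618 - 0.05*-42.7416 = -0.9247
Step 3: Project onto [-3, 3].
x_proj = clip(-0.0442) = -0.0442
y_proj = clip(-0.9247) = -0.9247
Step 4: Evaluate f.
f(-0.0442, -0.9247) = 11.0881


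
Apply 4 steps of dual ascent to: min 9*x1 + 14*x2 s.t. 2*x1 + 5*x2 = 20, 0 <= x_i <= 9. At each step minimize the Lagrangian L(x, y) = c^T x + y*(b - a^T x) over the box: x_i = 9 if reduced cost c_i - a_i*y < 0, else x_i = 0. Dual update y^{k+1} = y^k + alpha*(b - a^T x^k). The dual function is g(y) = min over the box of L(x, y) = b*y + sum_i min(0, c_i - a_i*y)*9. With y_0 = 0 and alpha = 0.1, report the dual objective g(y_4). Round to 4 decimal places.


Dual ascent for LP: min 9*x1 + 14*x2, 2*x1 + 5*x2 = 20, 0 <= x_i <= 9
Step 1: y^k = 0.0, reduced costs: (9.0, 14.0)
  x^k = (0.0, 0.0), subgradient = b - a^T x = 20.0
  y^{k+1} = 0.0 + 0.1*20.0 = 2.0
Step 2: y^k = 2.0, reduced costs: (5.0, 4.0)
  x^k = (0.0, 0.0), subgradient = b - a^T x = 20.0
  y^{k+1} = 2.0 + 0.1*20.0 = 4.0
Step 3: y^k = 4.0, reduced costs: (1.0, -6.0)
  x^k = (0.0, 9.0), subgradient = b - a^T x = -25.0
  y^{k+1} = 4.0 + 0.1*-25.0 = 1.5
Step 4: y^k = 1.5, reduced costs: (6.0, 6.5)
  x^k = (0.0, 0.0), subgradient = b - a^T x = 20.0
  y^{k+1} = 1.5 + 0.1*20.0 = 3.5
Dual objective at y_4 = 3.5: reduced costs (2.0, -3.5), box minimizer x = (0.0, 9.0)
g(y_4) = b*y + (c1 - a1*y)*x1 + (c2 - a2*y)*x2 = 20*3.5 + 2.0*0.0 + (-3.5)*9.0 = 70.0 + 0.0 - 31.5 = 38.5


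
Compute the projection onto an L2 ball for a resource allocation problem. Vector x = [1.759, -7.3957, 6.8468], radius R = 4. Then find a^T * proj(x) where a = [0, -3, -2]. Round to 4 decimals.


Step 1: Compute ||x|| (intermediates to 6 decimals).
||x|| = sqrt(1.759^2 + (-7.3957)^2 + 6.8468^2) = 10.230793
Step 2: Project.
Since ||x|| > R, scale = R/||x|| = 4/10.230793 = 0.390977, proj(x) = scale * x
proj(x) = [0.687729, -2.891549, 2.676941]
Step 3: Dot product.
a^T * proj(x) = 0*0.687729 - 3*(-2.891549) - 2*2.676941 = 3.3208


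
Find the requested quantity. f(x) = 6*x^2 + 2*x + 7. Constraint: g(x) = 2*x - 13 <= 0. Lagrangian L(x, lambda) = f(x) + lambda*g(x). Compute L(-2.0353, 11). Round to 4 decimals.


Step 1: Evaluate f(x).
f(-2.0353) = 6*(-2.0353)^2 + 2*(-2.0353) + 7 = 27.7841
Step 2: Evaluate g(x).
g(-2.0353) = 2*-2.0353 - 13 = -17.0706
Step 3: Compute Lagrangian.
L = 27.7841 + 11*-17.0706 = -159.9925


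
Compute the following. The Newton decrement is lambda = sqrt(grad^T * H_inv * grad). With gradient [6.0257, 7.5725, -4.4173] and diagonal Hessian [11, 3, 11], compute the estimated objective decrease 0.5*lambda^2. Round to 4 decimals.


Step 1: H is diagonal, so H^(-1) * g = [0.5478, 2.5242, -0.4016].
Step 2: g^T H^(-1) g = sum_i g_i^2 / H_ii
  = (6.0257)^2/11 + (7.5725)^2/3 + (-4.4173)^2/11
  = 3.3008 + 19.1143 + 1.7739 = 24.1889
Step 3: Objective decrease = 0.5 * g^T H^(-1) g = 12.0945


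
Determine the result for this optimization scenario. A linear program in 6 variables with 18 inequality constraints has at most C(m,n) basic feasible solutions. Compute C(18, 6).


Each vertex corresponds to some choice of n active constraints out of m, so the number of vertices is at most C(m, n) = m! / (n!(m-n)!).
m = 18, n = 6
Numerator: 18 * 17 * 16 * 15 * 14 * 13
Denominator: 6! = 720
C(18, 6) = 18564


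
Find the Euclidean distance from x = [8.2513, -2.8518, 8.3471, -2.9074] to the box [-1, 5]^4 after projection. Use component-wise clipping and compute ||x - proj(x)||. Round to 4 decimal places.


Project each component onto [-1, 5].
clip(8.2513) = 5.0, clip(-2.8518) = -1.0, clip(8.3471) = 5.0, clip(-2.9074) = -1.0
Projection = [5.0, -1.0, 5.0, -1.0]
Squared diffs: [10.571, 3.4292, 11.2031, 3.6382]
Distance = sqrt(28.8415) = 5.3704


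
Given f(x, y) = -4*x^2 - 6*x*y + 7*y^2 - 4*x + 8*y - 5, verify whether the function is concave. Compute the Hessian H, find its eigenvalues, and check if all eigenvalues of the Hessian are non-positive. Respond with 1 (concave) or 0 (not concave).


The Hessian of f(x,y) = -4*x^2 - 6*x*y + 7*y^2 - 4*x + 8*y - 5 is:
H = [[-8, -6], [-6, 14]]
Trace = -8 + 14 = 6
Determinant = -8*14 - (-6)^2 = -148
Discriminant = (6)^2 - 4*-148 = 628.0
Eigenvalues: lambda_1 = -9.53, lambda_2 = 15.53
The function is not concave.

0


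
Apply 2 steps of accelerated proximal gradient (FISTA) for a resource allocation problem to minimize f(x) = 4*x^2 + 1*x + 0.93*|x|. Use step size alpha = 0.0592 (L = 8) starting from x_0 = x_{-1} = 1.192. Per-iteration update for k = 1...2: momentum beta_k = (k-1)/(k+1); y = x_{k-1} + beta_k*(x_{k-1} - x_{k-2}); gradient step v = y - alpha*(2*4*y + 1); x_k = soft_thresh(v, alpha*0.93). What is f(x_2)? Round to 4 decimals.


FISTA on f(x) = 4*x^2 + 1*x + 0.93*|x|
L = 8, alpha = 0.0592
Iteration 1: beta = 0.0, y = 1.192 + 0.0*(1.192 - 1.192) = 1.192
  grad(y) = 10.536, v = y - alpha*grad = 0.5683
  prox(v) = soft_thresh(0.5683, 0.0551) = 0.5132
Iteration 2: beta = 0.3333, y = 0.5132 + 0.3333*(0.5132 - 1.192) = 0.287
  grad(y) = 3.2956, v = y - alpha*grad = 0.0919
  prox(v) = soft_thresh(0.0919, 0.0551) = 0.0368
f(x_2) = 4*0.0368^2 + 1*0.0368 + 0.93*|0.0368| = 0.0764


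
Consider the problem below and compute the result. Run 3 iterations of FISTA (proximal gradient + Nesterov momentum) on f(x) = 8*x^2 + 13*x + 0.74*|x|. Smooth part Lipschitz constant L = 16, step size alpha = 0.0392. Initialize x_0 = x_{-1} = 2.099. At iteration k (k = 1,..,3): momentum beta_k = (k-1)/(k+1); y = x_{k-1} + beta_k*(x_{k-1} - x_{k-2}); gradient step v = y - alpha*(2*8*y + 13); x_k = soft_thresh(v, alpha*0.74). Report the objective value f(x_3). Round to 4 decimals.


FISTA on f(x) = 8*x^2 + 13*x + 0.74*|x|
L = 16, alpha = 0.0392
Iteration 1: beta = 0.0, y = 2.099 + 0.0*(2.099 - 2.099) = 2.099
  grad(y) = 46.584, v = y - alpha*grad = 0.2729
  prox(v) = soft_thresh(0.2729, 0.029) = 0.2439
Iteration 2: beta = 0.3333, y = 0.2439 + 0.3333*(0.2439 - 2.099) = -0.3745
  grad(y) = 7.0085, v = y - alpha*grad = -0.6492
  prox(v) = soft_thresh(-0.6492, 0.029) = -0.6202
Iteration 3: beta = 0.5, y = -0.6202 + 0.5*(-0.6202 - 0.2439) = -1.0522
  grad(y) = -3.8358, v = y - alpha*grad = -0.9019
  prox(v) = soft_thresh(-0.9019, 0.029) = -0.8729
f(x_3) = 8*(-0.8729)^2 + 13*(-0.8729) + 0.74*|-0.8729| = -4.6062


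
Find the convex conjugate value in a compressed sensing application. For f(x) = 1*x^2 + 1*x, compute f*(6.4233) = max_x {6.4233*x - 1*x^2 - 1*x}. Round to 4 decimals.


f*(y) = sup_x {y*x - a*x^2 - b*x} = sup_x {(y-b)*x - a*x^2}
FOC: (y - b) - 2a*x = 0 => x* = (y - b)/(2a)
x* = (6.4233 - 1)/(2*1) = 2.7117
f*(6.4233) = (y-b)^2/(4a) = (6.4233 - 1)^2/(4*1)
= 29.4122/4 = 7.353


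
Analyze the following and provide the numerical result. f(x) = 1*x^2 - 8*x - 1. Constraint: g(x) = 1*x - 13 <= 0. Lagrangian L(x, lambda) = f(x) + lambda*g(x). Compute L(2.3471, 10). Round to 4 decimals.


Step 1: Evaluate f(x).
f(2.3471) = 1*2.3471^2 - 8*2.3471 - 1 = -14.2679
Step 2: Evaluate g(x).
g(2.3471) = 1*2.3471 - 13 = -10.6529
Step 3: Compute Lagrangian.
L = -14.2679 + 10*-10.6529 = -120.7969


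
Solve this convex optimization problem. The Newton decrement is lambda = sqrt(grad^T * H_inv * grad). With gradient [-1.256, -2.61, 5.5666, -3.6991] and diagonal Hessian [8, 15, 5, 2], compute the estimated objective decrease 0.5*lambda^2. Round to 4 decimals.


Step 1: H is diagonal, so H^(-1) * g = [-0.157, -0.174, 1.1133, -1.8496].
Step 2: g^T H^(-1) g = sum_i g_i^2 / H_ii
  = (-1.256)^2/8 + (-2.61)^2/15 + (5.5666)^2/5 + (-3.6991)^2/2
  = 0.1972 + 0.4541 + 6.1974 + 6.8417 = 13.6904
Step 3: Objective decrease = 0.5 * g^T H^(-1) g = 6.8452


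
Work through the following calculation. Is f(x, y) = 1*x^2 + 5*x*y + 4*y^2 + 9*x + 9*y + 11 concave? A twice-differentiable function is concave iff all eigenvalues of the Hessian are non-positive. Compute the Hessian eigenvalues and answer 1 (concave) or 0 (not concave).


The Hessian of f(x,y) = 1*x^2 + 5*x*y + 4*y^2 + 9*x + 9*y + 11 is:
H = [[2, 5], [5, 8]]
Trace = 2 + 8 = 10
Determinant = 2*8 - (5)^2 = -9
Discriminant = (10)^2 - 4*-9 = 136.0
Eigenvalues: lambda_1 = -0.831, lambda_2 = 10.831
The function is not concave.

0


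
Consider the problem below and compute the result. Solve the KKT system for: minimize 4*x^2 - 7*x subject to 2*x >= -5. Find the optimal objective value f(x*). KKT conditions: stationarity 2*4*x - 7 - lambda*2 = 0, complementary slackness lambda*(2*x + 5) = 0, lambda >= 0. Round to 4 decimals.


Step 1: Try lambda = 0 (constraint inactive).
Stationarity: 2*4*x - 7 = 0
x* = 7/(2*4) = 0.875
Check constraint: 2*0.875 = 1.75 >= -5 -- satisfied.
Step 2: Compute optimal value.
f(x*) = 4*0.875^2 - 7*0.875 = -3.0625


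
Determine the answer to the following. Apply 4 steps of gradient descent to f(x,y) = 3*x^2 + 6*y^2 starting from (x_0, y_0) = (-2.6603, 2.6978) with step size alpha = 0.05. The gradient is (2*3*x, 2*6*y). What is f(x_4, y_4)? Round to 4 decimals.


Gradient descent on f(x,y) = 3*x^2 + 6*y^2.
Starting point: (-2.6603, 2.6978), alpha = 0.05
Step 1: grad_x = 2*3*-2.6603 = -15.9618, grad_y = 2*6*2.6978 = 32.3736
  x_1 = -2.6603 - 0.05*-15.9618 = -1.8622
  y_1 = 2.6978 - 0.05*32.3736 = 1.0791
Step 2: grad_x = 2*3*-1.8622 = -11.1733, grad_y = 2*6*1.0791 = 12.9494
  x_2 = -1.8622 - 0.05*-11.1733 = -1.3035
  y_2 = 1.0791 - 0.05*12.9494 = 0.4316
Step 3: grad_x = 2*3*-1.3035 = -7.8213, grad_y = 2*6*0.4316 = 5.1798
  x_3 = -1.3035 - 0.05*-7.8213 = -0.9125
  y_3 = 0.4316 - 0.05*5.1798 = 0.1727
Step 4: grad_x = 2*3*-0.9125 = -5.4749, grad_y = 2*6*0.1727 = 2.0719
  x_4 = -0.9125 - 0.05*-5.4749 = -0.6387
  y_4 = 0.1727 - 0.05*2.0719 = 0.0691
f(-0.6387, 0.0691) = 3*(-0.6387)^2 + 6*0.0691^2 = 1.2526


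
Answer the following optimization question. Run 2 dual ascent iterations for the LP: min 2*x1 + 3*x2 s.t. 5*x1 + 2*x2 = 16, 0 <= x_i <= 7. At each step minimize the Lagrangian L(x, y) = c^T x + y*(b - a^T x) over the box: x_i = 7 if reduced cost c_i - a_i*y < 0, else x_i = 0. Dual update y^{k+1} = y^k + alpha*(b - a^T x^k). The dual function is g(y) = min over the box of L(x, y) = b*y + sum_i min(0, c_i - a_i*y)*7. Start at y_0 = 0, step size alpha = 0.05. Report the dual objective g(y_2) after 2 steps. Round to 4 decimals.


Dual ascent for LP: min 2*x1 + 3*x2, 5*x1 + 2*x2 = 16, 0 <= x_i <= 7
Step 1: y^k = 0.0, reduced costs: (2.0, 3.0)
  x^k = (0.0, 0.0), subgradient = b - a^T x = 16.0
  y^{k+1} = 0.0 + 0.05*16.0 = 0.8
Step 2: y^k = 0.8, reduced costs: (-2.0, 1.4)
  x^k = (7.0, 0.0), subgradient = b - a^T x = -19.0
  y^{k+1} = 0.8 + 0.05*-19.0 = -0.15
Dual objective at y_2 = -0.15: reduced costs (2.75, 3.3), box minimizer x = (0.0, 0.0)
g(y_2) = b*y + (c1 - a1*y)*x1 + (c2 - a2*y)*x2 = 16*(-0.15) + 2.75*0.0 + 3.3*0.0 = -2.4 + 0.0 + 0.0 = -2.4


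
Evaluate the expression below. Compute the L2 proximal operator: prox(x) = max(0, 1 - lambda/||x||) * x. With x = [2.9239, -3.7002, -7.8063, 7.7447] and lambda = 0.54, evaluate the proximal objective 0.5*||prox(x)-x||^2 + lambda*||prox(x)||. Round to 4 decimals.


Step 1: Compute ||x||.
||x|| = 11.9649
Step 2: Compute scaling factor.
scale = max(0, 1 - 0.54/11.9649) = 0.9549
Step 3: prox(x) = [2.7919, -3.5332, -7.454, 7.3952]
||prox(x)|| = 11.4249
Step 4: Proximal objective.
0.5*||prox-x||^2 = 0.1458
lambda*||prox|| = 6.1694
Total = 6.3153


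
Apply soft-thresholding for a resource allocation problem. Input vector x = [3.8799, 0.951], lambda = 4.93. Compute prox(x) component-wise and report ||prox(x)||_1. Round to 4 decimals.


Soft-thresholding with lambda = 4.93:
prox(3.8799) = sign(3.8799)*max(|3.8799| - 4.93, 0) = 0.0
prox(0.951) = sign(0.951)*max(|0.951| - 4.93, 0) = 0.0
prox(x) = [0.0, 0.0]
||prox(x)||_1 = 0.0 + 0.0 = 0.0


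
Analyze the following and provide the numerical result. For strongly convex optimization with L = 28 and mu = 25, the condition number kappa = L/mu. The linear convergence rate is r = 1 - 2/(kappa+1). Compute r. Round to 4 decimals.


Step 1: Compute the condition number.
kappa = L/mu = 28/25 = 1.12
Step 2: Compute the convergence rate.
r = 1 - 2/(kappa + 1) = 1 - 2*mu/(L + mu) = (L - mu)/(L + mu) = 3/53 = 0.0566


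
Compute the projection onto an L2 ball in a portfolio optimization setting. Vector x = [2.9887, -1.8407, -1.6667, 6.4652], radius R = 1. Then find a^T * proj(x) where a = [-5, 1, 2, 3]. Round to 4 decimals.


Step 1: Compute ||x|| (intermediates to 6 decimals).
||x|| = sqrt(2.9887^2 + (-1.8407)^2 + (-1.6667)^2 + 6.4652^2) = 7.543024
Step 2: Project.
Since ||x|| > R, scale = R/||x|| = 1/7.543024 = 0.132573, proj(x) = scale * x
proj(x) = [0.396221, -0.244027, -0.220959, 0.857111]
Step 3: Dot product.
a^T * proj(x) = -5*0.396221 + 1*(-0.244027) + 2*(-0.220959) + 3*0.857111 = -0.0957


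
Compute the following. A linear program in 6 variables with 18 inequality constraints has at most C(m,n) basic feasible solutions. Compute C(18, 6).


Each vertex corresponds to some choice of n active constraints out of m, so the number of vertices is at most C(m, n) = m! / (n!(m-n)!).
m = 18, n = 6
Numerator: 18 * 17 * 16 * 15 * 14 * 13
Denominator: 6! = 720
C(18, 6) = 18564


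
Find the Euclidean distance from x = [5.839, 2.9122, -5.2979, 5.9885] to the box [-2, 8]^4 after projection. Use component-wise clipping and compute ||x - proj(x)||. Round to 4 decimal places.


Project each component onto [-2, 8].
clip(5.839) = 5.839, clip(2.9122) = 2.9122, clip(-5.2979) = -2.0, clip(5.9885) = 5.9885
Projection = [5.839, 2.9122, -2.0, 5.9885]
Squared diffs: [0.0, 0.0, 10.8761, 0.0]
Distance = sqrt(10.8761) = 3.2979


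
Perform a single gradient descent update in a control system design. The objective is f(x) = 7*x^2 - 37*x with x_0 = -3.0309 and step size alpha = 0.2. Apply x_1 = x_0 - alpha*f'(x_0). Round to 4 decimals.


We compute the gradient at x_0 and apply the update.
f'(x) = 14*x - 37
f'(-3.0309) = 14*-3.0309 - 37 = -79.4326
x_1 = -3.0309 - 0.2*-79.4326 = 12.8556


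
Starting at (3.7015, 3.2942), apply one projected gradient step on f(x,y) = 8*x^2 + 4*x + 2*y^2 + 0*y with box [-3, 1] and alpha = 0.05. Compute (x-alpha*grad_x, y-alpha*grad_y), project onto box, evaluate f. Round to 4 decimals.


Step 1: Compute gradient at (3.7015, 3.2942).
grad_x = 2*8*3.7015 + 4 = 63.224
grad_y = 2*2*3.2942 + 0 = 13.1768
Step 2: Gradient step.
x_raw = 3.7015 - 0.05*63.224 = 0.5403
y_raw = 3.2942 - 0.05*13.1768 = 2.6354
Step 3: Project onto [-3, 1].
x_proj = clip(0.5403) = 0.5403
y_proj = clip(2.6354) = 1.0
Step 4: Evaluate f.
f(0.5403, 1.0) = 6.4966


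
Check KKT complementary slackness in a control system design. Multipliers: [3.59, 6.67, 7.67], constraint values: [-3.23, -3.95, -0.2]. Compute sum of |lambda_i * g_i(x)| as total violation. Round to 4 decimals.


KKT complementary slackness check:
lambda_1 * g_1 = 3.59 * -3.23 = -11.5957
lambda_2 * g_2 = 6.67 * -3.95 = -26.3465
lambda_3 * g_3 = 7.67 * -0.2 = -1.534
Total violation = 11.5957 + 26.3465 + 1.534 = 39.4762


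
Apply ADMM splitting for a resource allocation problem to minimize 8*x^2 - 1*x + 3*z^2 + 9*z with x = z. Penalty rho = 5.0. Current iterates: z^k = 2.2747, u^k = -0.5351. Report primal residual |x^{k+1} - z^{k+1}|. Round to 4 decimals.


ADMM iteration with rho = 5.0, z^k = 2.2747, u^k = -0.5351
Step 1: x-update.
Minimize 8*x^2 - 1*x + (5.0/2)*(x - 2.2747 - 0.5351)^2
FOC: (2*8 + 5.0)*x = 1 + 5.0*(2.2747 + 0.5351)
x^{k+1} = 0.7166
Step 2: z-update.
Minimize 3*z^2 + 9*z + (5.0/2)*(0.7166 - z - 0.5351)^2
FOC: (2*3 + 5.0)*z = -9 + 5.0*(0.7166 - 0.5351)
z^{k+1} = -0.7357
Step 3: u-update.
u^{k+1} = -0.5351 + 0.7166 + 0.7357 = 0.9172
Step 4: Primal residual = |0.7166 + 0.7357| = 1.4523


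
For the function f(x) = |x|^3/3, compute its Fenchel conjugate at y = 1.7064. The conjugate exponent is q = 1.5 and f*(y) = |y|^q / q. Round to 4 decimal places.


The conjugate exponent q satisfies 1/p + 1/q = 1.
p = 3, so q = 3/(3 - 1) = 1.5
|y|^q = 1.7064^1.5 = 2.2291
f*(1.7064) = 2.2291 / 1.5 = 1.486


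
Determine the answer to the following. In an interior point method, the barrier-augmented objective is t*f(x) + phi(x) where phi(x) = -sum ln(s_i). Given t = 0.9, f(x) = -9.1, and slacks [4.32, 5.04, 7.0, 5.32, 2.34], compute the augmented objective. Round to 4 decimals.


Step 1: Compute log-barrier.
ln values: [1.4633, 1.6174, 1.9459, 1.6715, 0.8502]
phi = -(1.4633 + 1.6174 + 1.9459 + 1.6715 + 0.8502) = -7.5482
Step 2: Compute augmented objective.
t*f(x) = 0.9*-9.1 = -8.19
Total = -8.19 - 7.5482 = -15.7382


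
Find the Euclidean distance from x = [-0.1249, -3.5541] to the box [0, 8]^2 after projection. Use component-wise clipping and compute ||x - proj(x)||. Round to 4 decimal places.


Project each component onto [0, 8].
clip(-0.1249) = 0.0, clip(-3.5541) = 0.0
Projection = [0.0, 0.0]
Squared diffs: [0.0156, 12.6316]
Distance = sqrt(12.6472) = 3.5563


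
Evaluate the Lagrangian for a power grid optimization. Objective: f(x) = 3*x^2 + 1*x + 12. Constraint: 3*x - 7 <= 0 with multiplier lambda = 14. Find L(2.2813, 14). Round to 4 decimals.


Step 1: Evaluate f(x).
f(2.2813) = 3*2.2813^2 + 1*2.2813 + 12 = 29.8943
Step 2: Evaluate g(x).
g(2.2813) = 3*2.2813 - 7 = -0.1561
Step 3: Compute Lagrangian.
L = 29.8943 + 14*-0.1561 = 27.7089


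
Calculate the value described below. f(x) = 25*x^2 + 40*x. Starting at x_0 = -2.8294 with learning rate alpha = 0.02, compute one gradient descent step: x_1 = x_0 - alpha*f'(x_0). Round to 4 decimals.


We compute the gradient at x_0 and apply the update.
f'(x) = 50*x + 40
f'(-2.8294) = 50*-2.8294 + 40 = -101.47
x_1 = -2.8294 - 0.02*-101.47 = -0.8


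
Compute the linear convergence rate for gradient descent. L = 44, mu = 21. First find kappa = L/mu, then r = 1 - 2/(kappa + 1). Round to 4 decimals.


Step 1: Compute the condition number.
kappa = L/mu = 44/21 = 2.0952
Step 2: Compute the convergence rate.
r = 1 - 2/(kappa + 1) = 1 - 2*mu/(L + mu) = (L - mu)/(L + mu) = 23/65 = 0.3538


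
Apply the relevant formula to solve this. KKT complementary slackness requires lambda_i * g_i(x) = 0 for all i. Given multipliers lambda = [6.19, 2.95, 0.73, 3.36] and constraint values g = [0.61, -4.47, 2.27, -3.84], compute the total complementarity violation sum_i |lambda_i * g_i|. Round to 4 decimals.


KKT complementary slackness check:
lambda_1 * g_1 = 6.19 * 0.61 = 3.7759
lambda_2 * g_2 = 2.95 * -4.47 = -13.1865
lambda_3 * g_3 = 0.73 * 2.27 = 1.6571
lambda_4 * g_4 = 3.36 * -3.84 = -12.9024
Total violation = 3.7759 + 13.1865 + 1.6571 + 12.9024 = 31.5219


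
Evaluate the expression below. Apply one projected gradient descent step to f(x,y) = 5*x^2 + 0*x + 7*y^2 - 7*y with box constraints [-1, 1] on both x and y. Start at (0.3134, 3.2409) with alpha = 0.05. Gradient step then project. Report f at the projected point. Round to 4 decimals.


Step 1: Compute gradient at (0.3134, 3.2409).
grad_x = 2*5*0.3134 + 0 = 3.134
grad_y = 2*7*3.2409 - 7 = 38.3726
Step 2: Gradient step.
x_raw = 0.3134 - 0.05*3.134 = 0.1567
y_raw = 3.2409 - 0.05*38.3726 = 1.3223
Step 3: Project onto [-1, 1].
x_proj = clip(0.1567) = 0.1567
y_proj = clip(1.3223) = 1.0
Step 4: Evaluate f.
f(0.1567, 1.0) = 0.1228


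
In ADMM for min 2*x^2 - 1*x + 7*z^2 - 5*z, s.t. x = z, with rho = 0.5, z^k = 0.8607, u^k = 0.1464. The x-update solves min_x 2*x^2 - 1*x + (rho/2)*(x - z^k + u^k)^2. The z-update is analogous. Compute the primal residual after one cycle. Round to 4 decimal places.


ADMM iteration with rho = 0.5, z^k = 0.8607, u^k = 0.1464
Step 1: x-update.
Minimize 2*x^2 - 1*x + (0.5/2)*(x - 0.8607 + 0.1464)^2
FOC: (2*2 + 0.5)*x = 1 + 0.5*(0.8607 - 0.1464)
x^{k+1} = 0.3016
Step 2: z-update.
Minimize 7*z^2 - 5*z + (0.5/2)*(0.3016 - z + 0.1464)^2
FOC: (2*7 + 0.5)*z = 5 + 0.5*(0.3016 + 0.1464)
z^{k+1} = 0.3603
Step 3: u-update.
u^{k+1} = 0.1464 + 0.3016 - 0.3603 = 0.0877
Step 4: Primal residual = |0.3016 - 0.3603| = 0.0587


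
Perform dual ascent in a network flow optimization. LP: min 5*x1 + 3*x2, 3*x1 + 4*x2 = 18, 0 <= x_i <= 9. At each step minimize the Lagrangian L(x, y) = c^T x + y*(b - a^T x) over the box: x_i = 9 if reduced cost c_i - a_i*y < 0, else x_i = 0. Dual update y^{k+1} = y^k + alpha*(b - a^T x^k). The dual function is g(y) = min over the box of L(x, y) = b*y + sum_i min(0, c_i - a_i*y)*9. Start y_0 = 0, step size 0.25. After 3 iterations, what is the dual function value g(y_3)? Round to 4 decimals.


Dual ascent for LP: min 5*x1 + 3*x2, 3*x1 + 4*x2 = 18, 0 <= x_i <= 9
Step 1: y^k = 0.0, reduced costs: (5.0, 3.0)
  x^k = (0.0, 0.0), subgradient = b - a^T x = 18.0
  y^{k+1} = 0.0 + 0.25*18.0 = 4.5
Step 2: y^k = 4.5, reduced costs: (-8.5, -15.0)
  x^k = (9.0, 9.0), subgradient = b - a^T x = -45.0
  y^{k+1} = 4.5 + 0.25*-45.0 = -6.75
Step 3: y^k = -6.75, reduced costs: (25.25, 30.0)
  x^k = (0.0, 0.0), subgradient = b - a^T x = 18.0
  y^{k+1} = -6.75 + 0.25*18.0 = -2.25
Dual objective at y_3 = -2.25: reduced costs (11.75, 12.0), box minimizer x = (0.0, 0.0)
g(y_3) = b*y + (c1 - a1*y)*x1 + (c2 - a2*y)*x2 = 18*(-2.25) + 11.75*0.0 + 12.0*0.0 = -40.5 + 0.0 + 0.0 = -40.5


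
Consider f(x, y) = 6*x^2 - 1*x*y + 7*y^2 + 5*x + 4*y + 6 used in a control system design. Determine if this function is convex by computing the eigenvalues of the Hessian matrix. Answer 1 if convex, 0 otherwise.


The Hessian of f(x,y) = 6*x^2 - 1*x*y + 7*y^2 + 5*x + 4*y + 6 is:
H = [[12, -1], [-1, 14]]
Trace = 12 + 14 = 26
Determinant = 12*14 - (-1)^2 = 167
Discriminant = (26)^2 - 4*167 = 8.0
Eigenvalues: lambda_1 = 11.5858, lambda_2 = 14.4142
The function is convex.

1


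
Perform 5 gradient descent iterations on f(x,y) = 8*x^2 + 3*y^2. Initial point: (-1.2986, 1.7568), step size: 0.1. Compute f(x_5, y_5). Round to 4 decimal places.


Gradient descent on f(x,y) = 8*x^2 + 3*y^2.
Starting point: (-1.2986, 1.7568), alpha = 0.1
Step 1: grad_x = 2*8*-1.2986 = -20.7776, grad_y = 2*3*1.7568 = 10.5408
  x_1 = -1.2986 - 0.1*-20.7776 = 0.7792
  y_1 = 1.7568 - 0.1*10.5408 = 0.7027
Step 2: grad_x = 2*8*0.7792 = 12.4666, grad_y = 2*3*0.7027 = 4.2163
  x_2 = 0.7792 - 0.1*12.4666 = -0.4675
  y_2 = 0.7027 - 0.1*4.2163 = 0.2811
Step 3: grad_x = 2*8*-0.4675 = -7.4799, grad_y = 2*3*0.2811 = 1.6865
  x_3 = -0.4675 - 0.1*-7.4799 = 0.2805
  y_3 = 0.2811 - 0.1*1.6865 = 0.1124
Step 4: grad_x = 2*8*0.2805 = 4.488, grad_y = 2*3*0.1124 = 0.6746
  x_4 = 0.2805 - 0.1*4.488 = -0.1683
  y_4 = 0.1124 - 0.1*0.6746 = 0.045
Step 5: grad_x = 2*8*-0.1683 = -2.6928, grad_y = 2*3*0.045 = 0.2698
  x_5 = -0.1683 - 0.1*-2.6928 = 0.101
  y_5 = 0.045 - 0.1*0.2698 = 0.018
f(0.101, 0.018) = 8*0.101^2 + 3*0.018^2 = 0.0825


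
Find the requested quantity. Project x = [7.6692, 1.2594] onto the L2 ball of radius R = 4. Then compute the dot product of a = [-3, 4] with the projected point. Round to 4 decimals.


Step 1: Compute ||x|| (intermediates to 6 decimals).
||x|| = sqrt(7.6692^2 + 1.2594^2) = 7.771918
Step 2: Project.
Since ||x|| > R, scale = R/||x|| = 4/7.771918 = 0.514673, proj(x) = scale * x
proj(x) = [3.94713, 0.648179]
Step 3: Dot product.
a^T * proj(x) = -3*3.94713 + 4*0.648179 = -9.2487


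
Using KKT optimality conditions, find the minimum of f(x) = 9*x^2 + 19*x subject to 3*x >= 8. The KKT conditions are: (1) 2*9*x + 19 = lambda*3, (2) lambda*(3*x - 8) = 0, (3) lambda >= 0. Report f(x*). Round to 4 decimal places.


Step 1: Try lambda = 0 (constraint inactive).
x_unc = -19/(2*9) = -1.0556
Check: 3*-1.0556 = -3.1668 < 8 -- violated!
Step 2: Constraint must be active: 3*x = 8
x* = 8/3 = 2.6667 (rounded; the exact value 8/3 is used below)
lambda = (2*9*(8/3) + 19)/3 = 22.3333
Step 3: Compute optimal value.
f(x*) = 9*(8/3)^2 + 19*(8/3) = 114.6667


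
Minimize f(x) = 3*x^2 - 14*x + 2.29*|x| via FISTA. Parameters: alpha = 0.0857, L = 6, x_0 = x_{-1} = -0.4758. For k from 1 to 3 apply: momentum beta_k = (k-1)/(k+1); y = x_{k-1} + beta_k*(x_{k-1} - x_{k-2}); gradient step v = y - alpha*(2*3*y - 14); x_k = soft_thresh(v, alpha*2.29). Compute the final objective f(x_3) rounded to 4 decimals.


FISTA on f(x) = 3*x^2 - 14*x + 2.29*|x|
L = 6, alpha = 0.0857
Iteration 1: beta = 0.0, y = -0.4758 + 0.0*(-0.4758 + 0.4758) = -0.4758
  grad(y) = -16.8548, v = y - alpha*grad = 0.9687
  prox(v) = soft_thresh(0.9687, 0.1963) = 0.7724
Iteration 2: beta = 0.3333, y = 0.7724 + 0.3333*(0.7724 + 0.4758) = 1.1885
  grad(y) = -6.8692, v = y - alpha*grad = 1.7772
  prox(v) = soft_thresh(1.7772, 0.1963) = 1.5809
Iteration 3: beta = 0.5, y = 1.5809 + 0.5*(1.5809 - 0.7724) = 1.9852
  grad(y) = -2.0891, v = y - alpha*grad = 2.1642
  prox(v) = soft_thresh(2.1642, 0.1963) = 1.9679
f(x_3) = 3*1.9679^2 - 14*1.9679 + 2.29*|1.9679| = -11.4262


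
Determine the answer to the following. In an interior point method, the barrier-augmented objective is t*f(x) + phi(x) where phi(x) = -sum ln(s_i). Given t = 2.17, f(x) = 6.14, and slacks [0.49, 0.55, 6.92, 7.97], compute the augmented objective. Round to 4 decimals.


Step 1: Compute log-barrier.
ln values: [-0.7133, -0.5978, 1.9344, 2.0757]
phi = -(-0.7133 - 0.5978 + 1.9344 + 2.0757) = -2.6989
Step 2: Compute augmented objective.
t*f(x) = 2.17*6.14 = 13.3238
Total = 13.3238 - 2.6989 = 10.6249


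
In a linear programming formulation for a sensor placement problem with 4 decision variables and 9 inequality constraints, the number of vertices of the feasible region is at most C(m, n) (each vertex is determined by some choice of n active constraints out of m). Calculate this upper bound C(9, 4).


Each vertex corresponds to some choice of n active constraints out of m, so the number of vertices is at most C(m, n) = m! / (n!(m-n)!).
m = 9, n = 4
Numerator: 9 * 8 * 7 * 6
Denominator: 4! = 24
C(9, 4) = 126


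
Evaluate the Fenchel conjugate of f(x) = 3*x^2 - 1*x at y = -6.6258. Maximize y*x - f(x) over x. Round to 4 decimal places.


f*(y) = sup_x {y*x - a*x^2 - b*x} = sup_x {(y-b)*x - a*x^2}
FOC: (y - b) - 2a*x = 0 => x* = (y - b)/(2a)
x* = (-6.6258 + 1)/(2*3) = -0.9376
f*(-6.6258) = (y-b)^2/(4a) = (-6.6258 + 1)^2/(4*3)
= 31.6496/12 = 2.6375


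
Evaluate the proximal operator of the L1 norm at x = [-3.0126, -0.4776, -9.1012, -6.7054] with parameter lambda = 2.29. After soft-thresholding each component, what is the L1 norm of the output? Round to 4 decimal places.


Soft-thresholding with lambda = 2.29:
prox(-3.0126) = sign(-3.0126)*max(|-3.0126| - 2.29, 0) = -0.7226
prox(-0.4776) = sign(-0.4776)*max(|-0.4776| - 2.29, 0) = 0.0
prox(-9.1012) = sign(-9.1012)*max(|-9.1012| - 2.29, 0) = -6.8112
prox(-6.7054) = sign(-6.7054)*max(|-6.7054| - 2.29, 0) = -4.4154
prox(x) = [-0.7226, 0.0, -6.8112, -4.4154]
||prox(x)||_1 = 0.7226 + 0.0 + 6.8112 + 4.4154 = 11.9492


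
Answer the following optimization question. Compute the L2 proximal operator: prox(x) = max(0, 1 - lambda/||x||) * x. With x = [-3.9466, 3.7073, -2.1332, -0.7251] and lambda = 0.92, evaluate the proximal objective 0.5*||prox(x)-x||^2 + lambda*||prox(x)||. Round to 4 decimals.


Step 1: Compute ||x||.
||x|| = 5.8648
Step 2: Compute scaling factor.
scale = max(0, 1 - 0.92/5.8648) = 0.8431
Step 3: prox(x) = [-3.3275, 3.1257, -1.7986, -0.6114]
||prox(x)|| = 4.9448
Step 4: Proximal objective.
0.5*||prox-x||^2 = 0.4232
lambda*||prox|| = 4.5492
Total = 4.9724


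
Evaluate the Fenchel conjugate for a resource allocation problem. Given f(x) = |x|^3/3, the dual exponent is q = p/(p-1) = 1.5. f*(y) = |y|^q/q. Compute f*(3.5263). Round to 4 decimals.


The conjugate exponent q satisfies 1/p + 1/q = 1.
p = 3, so q = 3/(3 - 1) = 1.5
|y|^q = 3.5263^1.5 = 6.6218
f*(3.5263) = 6.6218 / 1.5 = 4.4146


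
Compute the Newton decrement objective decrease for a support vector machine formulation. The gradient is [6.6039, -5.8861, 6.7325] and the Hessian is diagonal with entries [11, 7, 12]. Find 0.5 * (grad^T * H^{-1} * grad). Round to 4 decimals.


Step 1: H is diagonal, so H^(-1) * g = [0.6004, -0.8409, 0.561].
Step 2: g^T H^(-1) g = sum_i g_i^2 / H_ii
  = (6.6039)^2/11 + (-5.8861)^2/7 + (6.7325)^2/12
  = 3.9647 + 4.9495 + 3.7772 = 12.6913
Step 3: Objective decrease = 0.5 * g^T H^(-1) g = 6.3457


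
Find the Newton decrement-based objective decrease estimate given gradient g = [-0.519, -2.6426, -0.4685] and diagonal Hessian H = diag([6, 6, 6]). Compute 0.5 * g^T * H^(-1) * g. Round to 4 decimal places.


Step 1: H is diagonal, so H^(-1) * g = [-0.0865, -0.4404, -0.0781].
Step 2: g^T H^(-1) g = sum_i g_i^2 / H_ii
  = (-0.519)^2/6 + (-2.6426)^2/6 + (-0.4685)^2/6
  = 0.0449 + 1.1639 + 0.0366 = 1.2454
Step 3: Objective decrease = 0.5 * g^T H^(-1) g = 0.6227


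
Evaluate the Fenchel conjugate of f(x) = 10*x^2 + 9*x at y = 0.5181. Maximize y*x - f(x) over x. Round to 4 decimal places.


f*(y) = sup_x {y*x - a*x^2 - b*x} = sup_x {(y-b)*x - a*x^2}
FOC: (y - b) - 2a*x = 0 => x* = (y - b)/(2a)
x* = (0.5181 - 9)/(2*10) = -0.4241
f*(0.5181) = (y-b)^2/(4a) = (0.5181 - 9)^2/(4*10)
= 71.9426/40 = 1.7986


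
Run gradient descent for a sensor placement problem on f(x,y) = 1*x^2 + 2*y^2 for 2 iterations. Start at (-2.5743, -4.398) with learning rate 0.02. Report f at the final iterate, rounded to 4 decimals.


Gradient descent on f(x,y) = 1*x^2 + 2*y^2.
Starting point: (-2.5743, -4.398), alpha = 0.02
Step 1: grad_x = 2*1*-2.5743 = -5.1486, grad_y = 2*2*-4.398 = -17.592
  x_1 = -2.5743 - 0.02*-5.1486 = -2.4713
  y_1 = -4.398 - 0.02*-17.592 = -4.0462
Step 2: grad_x = 2*1*-2.4713 = -4.9427, grad_y = 2*2*-4.0462 = -16.1846
  x_2 = -2.4713 - 0.02*-4.9427 = -2.3725
  y_2 = -4.0462 - 0.02*-16.1846 = -3.7225
f(-2.3725, -3.7225) = 1*(-2.3725)^2 + 2*(-3.7225)^2 = 33.3422


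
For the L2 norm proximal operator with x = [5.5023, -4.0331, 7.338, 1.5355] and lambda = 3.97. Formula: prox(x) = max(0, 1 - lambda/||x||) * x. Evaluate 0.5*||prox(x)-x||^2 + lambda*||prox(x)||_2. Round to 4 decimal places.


Step 1: Compute ||x||.
||x|| = 10.1363
Step 2: Compute scaling factor.
scale = max(0, 1 - 3.97/10.1363) = 0.6083
Step 3: prox(x) = [3.3473, -2.4535, 4.464, 0.9341]
||prox(x)|| = 6.1663
Step 4: Proximal objective.
0.5*||prox-x||^2 = 7.8805
lambda*||prox|| = 24.4802
Total = 32.3608


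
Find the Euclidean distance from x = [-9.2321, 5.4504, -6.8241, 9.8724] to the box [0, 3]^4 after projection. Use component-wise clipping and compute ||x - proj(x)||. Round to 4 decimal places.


Project each component onto [0, 3].
clip(-9.2321) = 0.0, clip(5.4504) = 3.0, clip(-6.8241) = 0.0, clip(9.8724) = 3.0
Projection = [0.0, 3.0, 0.0, 3.0]
Squared diffs: [85.2317, 6.0045, 46.5683, 47.2299]
Distance = sqrt(185.0344) = 13.6027


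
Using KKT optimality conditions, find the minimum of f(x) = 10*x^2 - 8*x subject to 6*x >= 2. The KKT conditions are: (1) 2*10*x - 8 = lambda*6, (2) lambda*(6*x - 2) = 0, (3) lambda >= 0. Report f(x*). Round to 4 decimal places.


Step 1: Try lambda = 0 (constraint inactive).
Stationarity: 2*10*x - 8 = 0
x* = 8/(2*10) = 0.4
Check constraint: 6*0.4 = 2.4 >= 2 -- satisfied.
Step 2: Compute optimal value.
f(x*) = 10*0.4^2 - 8*0.4 = -1.6


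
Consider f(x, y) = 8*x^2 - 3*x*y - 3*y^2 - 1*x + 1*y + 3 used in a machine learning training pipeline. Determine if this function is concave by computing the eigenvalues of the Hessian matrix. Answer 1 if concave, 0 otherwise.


The Hessian of f(x,y) = 8*x^2 - 3*x*y - 3*y^2 - 1*x + 1*y + 3 is:
H = [[16, -3], [-3, -6]]
Trace = 16 - 6 = 10
Determinant = 16*-6 - (-3)^2 = -105
Discriminant = (10)^2 - 4*-105 = 520.0
Eigenvalues: lambda_1 = -6.4018, lambda_2 = 16.4018
The function is not concave.

0


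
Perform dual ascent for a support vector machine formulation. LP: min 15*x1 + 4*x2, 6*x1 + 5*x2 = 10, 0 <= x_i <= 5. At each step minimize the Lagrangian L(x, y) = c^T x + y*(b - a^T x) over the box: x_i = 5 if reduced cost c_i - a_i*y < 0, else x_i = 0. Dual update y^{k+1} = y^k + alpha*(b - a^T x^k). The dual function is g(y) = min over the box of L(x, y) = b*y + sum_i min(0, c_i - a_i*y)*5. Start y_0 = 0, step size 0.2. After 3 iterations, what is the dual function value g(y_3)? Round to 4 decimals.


Dual ascent for LP: min 15*x1 + 4*x2, 6*x1 + 5*x2 = 10, 0 <= x_i <= 5
Step 1: y^k = 0.0, reduced costs: (15.0, 4.0)
  x^k = (0.0, 0.0), subgradient = b - a^T x = 10.0
  y^{k+1} = 0.0 + 0.2*10.0 = 2.0
Step 2: y^k = 2.0, reduced costs: (3.0, -6.0)
  x^k = (0.0, 5.0), subgradient = b - a^T x = -15.0
  y^{k+1} = 2.0 + 0.2*-15.0 = -1.0
Step 3: y^k = -1.0, reduced costs: (21.0, 9.0)
  x^k = (0.0, 0.0), subgradient = b - a^T x = 10.0
  y^{k+1} = -1.0 + 0.2*10.0 = 1.0
Dual objective at y_3 = 1.0: reduced costs (9.0, -1.0), box minimizer x = (0.0, 5.0)
g(y_3) = b*y + (c1 - a1*y)*x1 + (c2 - a2*y)*x2 = 10*1.0 + 9.0*0.0 + (-1.0)*5.0 = 10.0 + 0.0 - 5.0 = 5.0


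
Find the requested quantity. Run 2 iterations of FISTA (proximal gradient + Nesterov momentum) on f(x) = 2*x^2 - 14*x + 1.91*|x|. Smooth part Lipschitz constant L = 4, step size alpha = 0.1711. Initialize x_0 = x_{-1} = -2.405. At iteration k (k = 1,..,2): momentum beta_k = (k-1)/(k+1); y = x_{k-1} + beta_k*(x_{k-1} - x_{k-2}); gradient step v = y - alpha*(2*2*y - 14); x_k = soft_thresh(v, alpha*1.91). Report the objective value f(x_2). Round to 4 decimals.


FISTA on f(x) = 2*x^2 - 14*x + 1.91*|x|
L = 4, alpha = 0.1711
Iteration 1: beta = 0.0, y = -2.405 + 0.0*(-2.405 + 2.405) = -2.405
  grad(y) = -23.62, v = y - alpha*grad = 1.6364
  prox(v) = soft_thresh(1.6364, 0.3268) = 1.3096
Iteration 2: beta = 0.3333, y = 1.3096 + 0.3333*(1.3096 + 2.405) = 2.5478
  grad(y) = -3.8089, v = y - alpha*grad = 3.1995
  prox(v) = soft_thresh(3.1995, 0.3268) = 2.8727
f(x_2) = 2*2.8727^2 - 14*2.8727 + 1.91*|2.8727| = -18.2261


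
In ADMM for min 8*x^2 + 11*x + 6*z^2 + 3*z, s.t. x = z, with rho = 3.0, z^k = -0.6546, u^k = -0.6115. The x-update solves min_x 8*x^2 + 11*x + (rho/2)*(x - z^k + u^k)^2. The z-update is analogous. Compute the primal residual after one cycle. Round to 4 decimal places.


ADMM iteration with rho = 3.0, z^k = -0.6546, u^k = -0.6115
Step 1: x-update.
Minimize 8*x^2 + 11*x + (3.0/2)*(x + 0.6546 - 0.6115)^2
FOC: (2*8 + 3.0)*x = -11 + 3.0*(-0.6546 + 0.6115)
x^{k+1} = -0.5858
Step 2: z-update.
Minimize 6*z^2 + 3*z + (3.0/2)*(-0.5858 - z - 0.6115)^2
FOC: (2*6 + 3.0)*z = -3 + 3.0*(-0.5858 - 0.6115)
z^{k+1} = -0.4395
Step 3: u-update.
u^{k+1} = -0.6115 - 0.5858 + 0.4395 = -0.7578
Step 4: Primal residual = |-0.5858 + 0.4395| = 0.1463


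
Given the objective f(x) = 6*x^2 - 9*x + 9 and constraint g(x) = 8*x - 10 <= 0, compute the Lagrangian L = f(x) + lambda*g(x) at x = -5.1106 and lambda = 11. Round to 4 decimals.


Step 1: Evaluate f(x).
f(-5.1106) = 6*(-5.1106)^2 - 9*(-5.1106) + 9 = 211.7048
Step 2: Evaluate g(x).
g(-5.1106) = 8*-5.1106 - 10 = -50.8848
Step 3: Compute Lagrangian.
L = 211.7048 + 11*-50.8848 = -348.028


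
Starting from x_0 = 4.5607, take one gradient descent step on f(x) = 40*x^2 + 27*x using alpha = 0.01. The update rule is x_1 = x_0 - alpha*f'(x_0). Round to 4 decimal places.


We compute the gradient at x_0 and apply the update.
f'(x) = 80*x + 27
f'(4.5607) = 80*4.5607 + 27 = 391.856
x_1 = 4.5607 - 0.01*391.856 = 0.6421


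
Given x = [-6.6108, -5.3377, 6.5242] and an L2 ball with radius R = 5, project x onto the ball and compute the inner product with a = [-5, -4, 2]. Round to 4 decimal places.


Step 1: Compute ||x|| (intermediates to 6 decimals).
||x|| = sqrt((-6.6108)^2 + (-5.3377)^2 + 6.5242^2) = 10.712558
Step 2: Project.
Since ||x|| > R, scale = R/||x|| = 5/10.712558 = 0.466742, proj(x) = scale * x
proj(x) = [-3.085538, -2.491329, 3.045118]
Step 3: Dot product.
a^T * proj(x) = -5*(-3.085538) - 4*(-2.491329) + 2*3.045118 = 31.4832


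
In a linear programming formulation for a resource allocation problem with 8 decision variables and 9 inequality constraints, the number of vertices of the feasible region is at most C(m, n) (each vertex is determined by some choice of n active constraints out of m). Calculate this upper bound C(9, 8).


Each vertex corresponds to some choice of n active constraints out of m, so the number of vertices is at most C(m, n) = m! / (n!(m-n)!).
m = 9, n = 8
Numerator: 9 * 8 * 7 * 6 * 5 * 4 * 3 * 2
Denominator: 8! = 40320
C(9, 8) = 9


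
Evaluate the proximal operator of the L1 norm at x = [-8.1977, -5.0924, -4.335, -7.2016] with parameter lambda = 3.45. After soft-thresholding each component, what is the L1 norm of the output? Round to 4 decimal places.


Soft-thresholding with lambda = 3.45:
prox(-8.1977) = sign(-8.1977)*max(|-8.1977| - 3.45, 0) = -4.7477
prox(-5.0924) = sign(-5.0924)*max(|-5.0924| - 3.45, 0) = -1.6424
prox(-4.335) = sign(-4.335)*max(|-4.335| - 3.45, 0) = -0.885
prox(-7.2016) = sign(-7.2016)*max(|-7.2016| - 3.45, 0) = -3.7516
prox(x) = [-4.7477, -1.6424, -0.885, -3.7516]
||prox(x)||_1 = 4.7477 + 1.6424 + 0.885 + 3.7516 = 11.0267


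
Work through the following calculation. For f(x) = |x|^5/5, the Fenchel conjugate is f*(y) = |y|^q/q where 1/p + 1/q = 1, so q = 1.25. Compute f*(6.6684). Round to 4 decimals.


The conjugate exponent q satisfies 1/p + 1/q = 1.
p = 5, so q = 5/(5 - 1) = 1.25
|y|^q = 6.6684^1.25 = 10.7159
f*(6.6684) = 10.7159 / 1.25 = 8.5727


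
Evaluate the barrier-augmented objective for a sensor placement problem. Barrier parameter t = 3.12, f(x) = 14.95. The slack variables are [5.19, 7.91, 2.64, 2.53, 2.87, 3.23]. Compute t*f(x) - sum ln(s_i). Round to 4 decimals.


Step 1: Compute log-barrier.
ln values: [1.6467, 2.0681, 0.9708, 0.9282, 1.0543, 1.1725]
phi = -(1.6467 + 2.0681 + 0.9708 + 0.9282 + 1.0543 + 1.1725) = -7.8407
Step 2: Compute augmented objective.
t*f(x) = 3.12*14.95 = 46.644
Total = 46.644 - 7.8407 = 38.8033


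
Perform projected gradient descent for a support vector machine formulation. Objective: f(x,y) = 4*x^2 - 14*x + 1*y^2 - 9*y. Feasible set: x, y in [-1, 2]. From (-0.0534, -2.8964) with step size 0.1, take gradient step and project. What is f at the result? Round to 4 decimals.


Step 1: Compute gradient at (-0.0534, -2.8964).
grad_x = 2*4*-0.0534 - 14 = -14.4272
grad_y = 2*1*-2.8964 - 9 = -14.7928
Step 2: Gradient step.
x_raw = -0.0534 - 0.1*-14.4272 = 1.3893
y_raw = -2.8964 - 0.1*-14.7928 = -1.4171
Step 3: Project onto [-1, 2].
x_proj = clip(1.3893) = 1.3893
y_proj = clip(-1.4171) = -1.0
Step 4: Evaluate f.
f(1.3893, -1.0) = -1.7296


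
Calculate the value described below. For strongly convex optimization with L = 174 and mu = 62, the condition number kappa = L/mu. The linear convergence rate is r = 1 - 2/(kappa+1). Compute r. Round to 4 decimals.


Step 1: Compute the condition number.
kappa = L/mu = 174/62 = 2.8065
Step 2: Compute the convergence rate.
r = 1 - 2/(kappa + 1) = 1 - 2*mu/(L + mu) = (L - mu)/(L + mu) = 112/236 = 0.4746
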